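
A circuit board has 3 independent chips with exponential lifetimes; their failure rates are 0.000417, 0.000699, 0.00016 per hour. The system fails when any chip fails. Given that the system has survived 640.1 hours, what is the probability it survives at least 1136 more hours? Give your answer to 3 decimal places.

Time to first failure ~ Exp(Σλ) with Σλ = 0.001276.
By memorylessness, P(T > 640.1+1136 | T > 640.1) = P(T > 1136) = e^(−0.001276·1136) ≈ 0.235.

0.235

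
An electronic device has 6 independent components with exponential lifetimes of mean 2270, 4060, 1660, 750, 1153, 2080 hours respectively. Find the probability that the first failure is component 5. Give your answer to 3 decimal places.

0.218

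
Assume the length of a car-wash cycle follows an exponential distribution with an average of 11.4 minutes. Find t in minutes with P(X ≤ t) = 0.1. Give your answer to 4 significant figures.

1.201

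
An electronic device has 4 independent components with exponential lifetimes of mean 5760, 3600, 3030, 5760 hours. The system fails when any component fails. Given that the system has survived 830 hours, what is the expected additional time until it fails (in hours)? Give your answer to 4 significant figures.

1047

First-failure rate Σλ = 1/5760 + 1/3600 + 1/3030 + 1/5760 = 0.000955033.
By memorylessness the expected residual is 1/Σλ = 1047.08 hours, regardless of the 830 already elapsed.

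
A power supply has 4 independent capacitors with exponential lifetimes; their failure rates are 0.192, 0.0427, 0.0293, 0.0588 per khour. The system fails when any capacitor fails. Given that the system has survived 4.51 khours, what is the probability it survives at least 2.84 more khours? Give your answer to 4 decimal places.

Time to first failure ~ Exp(Σλ) with Σλ = 0.3228.
By memorylessness, P(T > 4.51+2.84 | T > 4.51) = P(T > 2.84) = e^(−0.3228·2.84) ≈ 0.3998.

0.3998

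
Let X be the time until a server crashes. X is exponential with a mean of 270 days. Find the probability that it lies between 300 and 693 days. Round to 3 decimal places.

The rate is λ = 1/270 = 0.0037037 per day.
P(300 < X < 693) = e^(−λ·300) − e^(−λ·693) = 0.32919 − 0.07679 ≈ 0.252.

0.252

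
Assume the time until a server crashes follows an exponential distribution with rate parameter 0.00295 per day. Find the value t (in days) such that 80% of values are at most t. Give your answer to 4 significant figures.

545.6

Set 1 − e^(−λt) = 0.8, so t = −ln(0.2)/λ = 1.6094/0.00295 ≈ 545.572 days.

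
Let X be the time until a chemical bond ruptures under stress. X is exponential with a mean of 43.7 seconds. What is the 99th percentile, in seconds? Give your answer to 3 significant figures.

201

The rate is λ = 1/43.7 = 0.0228833 per second.
Set 1 − e^(−λt) = 0.99, so t = −ln(0.01)/λ = 4.6052/0.0228833 ≈ 201.246 seconds.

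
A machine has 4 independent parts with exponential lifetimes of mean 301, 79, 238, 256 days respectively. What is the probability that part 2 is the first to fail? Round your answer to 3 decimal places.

Rates: λ_i = 1/mean_i → 0.00332226, 0.0126582, 0.00420168, 0.00390625; Σλ = 0.0240884.
P(part 2 first) = λ_2/Σλ = 0.0126582/0.0240884 ≈ 0.525.

0.525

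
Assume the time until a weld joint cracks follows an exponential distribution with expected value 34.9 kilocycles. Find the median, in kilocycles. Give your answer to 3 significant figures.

24.2

The rate is λ = 1/34.9 = 0.0286533 per kilocycle.
Set 1 − e^(−λt) = 0.5, so t = −ln(0.5)/λ = 0.69315/0.0286533 ≈ 24.1908 kilocycles.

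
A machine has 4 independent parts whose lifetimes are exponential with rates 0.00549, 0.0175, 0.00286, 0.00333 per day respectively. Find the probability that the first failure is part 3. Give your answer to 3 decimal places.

The time to first failure is exponential with rate Σλ = 0.00549 + 0.0175 + 0.00286 + 0.00333 = 0.02918.
P(part 3 first) = λ_3/Σλ = 0.00286/0.02918 ≈ 0.098.

0.098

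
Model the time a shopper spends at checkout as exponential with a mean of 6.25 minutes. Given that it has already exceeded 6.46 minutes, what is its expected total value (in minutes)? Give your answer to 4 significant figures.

The rate is λ = 1/6.25 = 0.16 per minute.
By memorylessness, E[X | X > 6.46] = 6.46 + 1/λ = 6.46 + 6.25 = 12.71 minutes.

12.71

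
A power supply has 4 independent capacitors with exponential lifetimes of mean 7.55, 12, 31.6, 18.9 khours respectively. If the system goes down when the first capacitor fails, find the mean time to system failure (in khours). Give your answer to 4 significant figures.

The first failure time is exponential with rate Σλ_i = 1/7.55 + 1/12 + 1/31.6 + 1/18.9 = 0.300339 per khour.
E[min] = 1/Σλ = 1/0.300339 = 3.32957 khours.

3.330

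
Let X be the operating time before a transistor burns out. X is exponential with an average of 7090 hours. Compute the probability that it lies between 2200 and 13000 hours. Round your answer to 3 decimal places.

0.573

The rate is λ = 1/7090 = 0.000141044 per hour.
P(2200 < X < 13000) = e^(−λ·2200) − e^(−λ·13000) = 0.73323 − 0.15984 ≈ 0.573.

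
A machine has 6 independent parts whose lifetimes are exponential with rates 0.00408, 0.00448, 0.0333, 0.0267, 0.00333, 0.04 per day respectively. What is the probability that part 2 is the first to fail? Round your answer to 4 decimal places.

0.0400

The time to first failure is exponential with rate Σλ = 0.00408 + 0.00448 + 0.0333 + 0.0267 + 0.00333 + 0.04 = 0.11189.
P(part 2 first) = λ_2/Σλ = 0.00448/0.11189 ≈ 0.0400.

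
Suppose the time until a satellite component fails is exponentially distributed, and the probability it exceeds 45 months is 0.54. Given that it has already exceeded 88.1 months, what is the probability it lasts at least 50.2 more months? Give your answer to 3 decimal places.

0.503

From e^(−λ·45) = 0.54, λ = −ln(0.54)/45 = 0.013693.
Memoryless: P(X > 88.1+50.2 | X > 88.1) = P(X > 50.2) = e^(−0.013693·50.2) ≈ 0.503.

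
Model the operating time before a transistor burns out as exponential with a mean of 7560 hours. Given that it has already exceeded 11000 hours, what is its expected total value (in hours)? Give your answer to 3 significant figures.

The rate is λ = 1/7560 = 0.000132275 per hour.
By memorylessness, E[X | X > 11000] = 11000 + 1/λ = 11000 + 7560 = 18560 hours.

18600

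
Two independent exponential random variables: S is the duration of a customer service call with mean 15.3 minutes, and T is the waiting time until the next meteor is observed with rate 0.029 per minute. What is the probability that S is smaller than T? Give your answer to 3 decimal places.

λ_1 = 1/15.3 = 0.0653595, λ_2 = 0.029.
For independent exponentials, P(S < T) = λ_1/(λ_1+λ_2) = 0.0653595/0.0943595 ≈ 0.693.

0.693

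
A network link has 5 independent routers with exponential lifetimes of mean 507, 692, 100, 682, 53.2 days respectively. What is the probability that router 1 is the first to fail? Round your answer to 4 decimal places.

0.0586

Rates: λ_i = 1/mean_i → 0.00197239, 0.00144509, 0.01, 0.00146628, 0.018797; Σλ = 0.0336807.
P(router 1 first) = λ_1/Σλ = 0.00197239/0.0336807 ≈ 0.0586.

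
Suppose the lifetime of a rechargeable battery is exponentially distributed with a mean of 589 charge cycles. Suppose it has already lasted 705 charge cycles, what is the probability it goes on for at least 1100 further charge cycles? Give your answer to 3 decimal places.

The rate is λ = 1/589 = 0.00169779 per charge cycle.
By the memoryless property, P(X > 705+1100 | X > 705) = P(X > 1100).
P(X > 1100) = e^(−1.8676) ≈ 0.154.

0.154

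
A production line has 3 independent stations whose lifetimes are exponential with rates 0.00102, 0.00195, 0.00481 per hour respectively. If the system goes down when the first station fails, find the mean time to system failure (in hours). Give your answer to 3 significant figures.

129

The time to first failure is exponential with rate Σλ = 0.00102 + 0.00195 + 0.00481 = 0.00778.
E[min] = 1/Σλ = 1/0.00778 = 128.535 hours.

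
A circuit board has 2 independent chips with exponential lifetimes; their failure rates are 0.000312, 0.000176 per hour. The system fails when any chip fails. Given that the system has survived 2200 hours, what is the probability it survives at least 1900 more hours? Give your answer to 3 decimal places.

0.396

Time to first failure ~ Exp(Σλ) with Σλ = 0.000488.
By memorylessness, P(T > 2200+1900 | T > 2200) = P(T > 1900) = e^(−0.000488·1900) ≈ 0.396.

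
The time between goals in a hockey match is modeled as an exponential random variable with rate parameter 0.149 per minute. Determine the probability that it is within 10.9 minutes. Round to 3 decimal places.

0.803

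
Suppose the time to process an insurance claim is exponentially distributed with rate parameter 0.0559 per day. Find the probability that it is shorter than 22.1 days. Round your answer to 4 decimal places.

P(X ≤ 22.1) = 1 − e^(−λ·22.1) = 1 − e^(−1.2354) ≈ 0.7093.

0.7093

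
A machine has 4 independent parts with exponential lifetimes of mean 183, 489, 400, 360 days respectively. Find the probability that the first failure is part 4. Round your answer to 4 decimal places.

0.2172

Rates: λ_i = 1/mean_i → 0.00546448, 0.00204499, 0.0025, 0.00277778; Σλ = 0.0127872.
P(part 4 first) = λ_4/Σλ = 0.00277778/0.0127872 ≈ 0.2172.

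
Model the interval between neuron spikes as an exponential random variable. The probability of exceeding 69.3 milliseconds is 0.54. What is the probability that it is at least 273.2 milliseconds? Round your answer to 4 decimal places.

e^(−λ·69.3) = 0.54 ⇒ λ = −ln(0.54)/69.3 = 0.00889157.
P(X > 273.2) = e^(−0.00889157·273.2) = e^(−2.4292) ≈ 0.0881.

0.0881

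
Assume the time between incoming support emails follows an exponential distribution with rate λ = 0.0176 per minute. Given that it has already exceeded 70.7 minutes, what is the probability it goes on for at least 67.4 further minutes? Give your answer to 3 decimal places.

0.305

P(X > s+t | X > s) = e^(−λ(s+t))/e^(−λs) = e^(−λt), independent of s = 70.7.
P(X > 67.4) = e^(−1.1862) ≈ 0.305.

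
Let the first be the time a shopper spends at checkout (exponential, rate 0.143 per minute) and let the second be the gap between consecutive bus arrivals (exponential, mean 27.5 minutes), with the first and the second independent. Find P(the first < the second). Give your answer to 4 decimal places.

0.7973

λ_1 = 0.143, λ_2 = 1/27.5 = 0.0363636.
For independent exponentials, P(the first < the second) = λ_1/(λ_1+λ_2) = 0.143/0.179364 ≈ 0.7973.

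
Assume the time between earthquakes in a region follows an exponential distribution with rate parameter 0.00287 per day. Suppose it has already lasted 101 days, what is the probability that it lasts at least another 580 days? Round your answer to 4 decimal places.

By the memoryless property, P(X > 101+580 | X > 101) = P(X > 580).
P(X > 580) = e^(−1.6646) ≈ 0.1893.

0.1893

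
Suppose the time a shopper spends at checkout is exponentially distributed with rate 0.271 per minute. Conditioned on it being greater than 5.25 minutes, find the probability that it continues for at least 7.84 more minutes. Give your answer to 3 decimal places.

0.119

P(X > s+t | X > s) = e^(−λ(s+t))/e^(−λs) = e^(−λt), independent of s = 5.25.
P(X > 7.84) = e^(−2.1246) ≈ 0.119.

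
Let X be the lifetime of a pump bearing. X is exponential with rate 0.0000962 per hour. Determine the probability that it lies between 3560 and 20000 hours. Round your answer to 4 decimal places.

P(3560 < X < 20000) = e^(−λ·3560) − e^(−λ·20000) = 0.71001 − 0.14602 ≈ 0.5640.

0.5640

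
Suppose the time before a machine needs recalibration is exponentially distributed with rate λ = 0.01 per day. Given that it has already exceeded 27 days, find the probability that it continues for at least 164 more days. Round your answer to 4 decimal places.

0.1940

By the memoryless property, P(X > 27+164 | X > 27) = P(X > 164).
P(X > 164) = e^(−1.64) ≈ 0.1940.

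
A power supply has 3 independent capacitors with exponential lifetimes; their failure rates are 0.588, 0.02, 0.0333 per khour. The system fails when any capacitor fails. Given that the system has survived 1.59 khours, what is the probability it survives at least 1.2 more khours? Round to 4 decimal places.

Time to first failure ~ Exp(Σλ) with Σλ = 0.6413.
By memorylessness, P(T > 1.59+1.2 | T > 1.59) = P(T > 1.2) = e^(−0.6413·1.2) ≈ 0.4632.

0.4632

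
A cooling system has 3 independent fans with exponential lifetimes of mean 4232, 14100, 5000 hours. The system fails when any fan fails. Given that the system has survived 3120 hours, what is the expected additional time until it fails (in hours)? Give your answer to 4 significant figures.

First-failure rate Σλ = 1/4232 + 1/14100 + 1/5000 = 0.000507217.
By memorylessness the expected residual is 1/Σλ = 1971.54 hours, regardless of the 3120 already elapsed.

1972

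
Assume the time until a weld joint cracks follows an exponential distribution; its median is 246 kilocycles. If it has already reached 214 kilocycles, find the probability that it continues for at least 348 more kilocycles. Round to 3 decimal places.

0.375

For an exponential, median = ln(2)/λ, so λ = ln 2 / 246 = 0.00281767 per kilocycle.
By the memoryless property, P(X > 214+348 | X > 214) = P(X > 348).
P(X > 348) = e^(−0.98055) ≈ 0.375.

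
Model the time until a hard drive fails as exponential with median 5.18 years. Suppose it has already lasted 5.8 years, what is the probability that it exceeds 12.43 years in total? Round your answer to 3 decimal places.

For an exponential, median = ln(2)/λ, so λ = ln 2 / 5.18 = 0.133812 per year.
P(X > s+t | X > s) = e^(−λ(s+t))/e^(−λs) = e^(−λt), independent of s = 5.8.
P(X > 6.63) = e^(−0.88717) ≈ 0.412.

0.412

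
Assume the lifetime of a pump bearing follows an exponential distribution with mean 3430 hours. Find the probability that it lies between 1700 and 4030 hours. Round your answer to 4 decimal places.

0.3003

The rate is λ = 1/3430 = 0.000291545 per hour.
P(1700 < X < 4030) = e^(−λ·1700) − e^(−λ·4030) = 0.60919 − 0.30884 ≈ 0.3003.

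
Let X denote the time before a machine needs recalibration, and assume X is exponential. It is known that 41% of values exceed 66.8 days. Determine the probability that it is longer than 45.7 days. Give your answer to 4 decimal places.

0.5434

e^(−λ·66.8) = 0.41 ⇒ λ = −ln(0.41)/66.8 = 0.0133473.
P(X > 45.7) = e^(−0.0133473·45.7) = e^(−0.60997) ≈ 0.5434.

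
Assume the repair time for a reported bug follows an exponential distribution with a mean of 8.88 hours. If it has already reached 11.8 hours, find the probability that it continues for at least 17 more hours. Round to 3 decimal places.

The rate is λ = 1/8.88 = 0.112613 per hour.
P(X > s+t | X > s) = e^(−λ(s+t))/e^(−λs) = e^(−λt), independent of s = 11.8.
P(X > 17) = e^(−1.9144) ≈ 0.147.

0.147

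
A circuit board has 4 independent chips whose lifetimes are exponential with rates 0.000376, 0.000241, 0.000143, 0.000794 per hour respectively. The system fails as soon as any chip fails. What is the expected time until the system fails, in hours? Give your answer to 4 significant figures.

The time to first failure is exponential with rate Σλ = 0.000376 + 0.000241 + 0.000143 + 0.000794 = 0.001554.
E[min] = 1/Σλ = 1/0.001554 = 643.501 hours.

643.5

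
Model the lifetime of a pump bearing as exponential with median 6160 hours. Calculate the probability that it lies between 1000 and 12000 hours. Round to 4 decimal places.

0.6344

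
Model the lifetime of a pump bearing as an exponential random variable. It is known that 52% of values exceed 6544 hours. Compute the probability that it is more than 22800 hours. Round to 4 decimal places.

0.1025

e^(−λ·6544) = 0.52 ⇒ λ = −ln(0.52)/6544 = 0.0000999276.
P(X > 22800) = e^(−0.0000999276·22800) = e^(−2.2784) ≈ 0.1025.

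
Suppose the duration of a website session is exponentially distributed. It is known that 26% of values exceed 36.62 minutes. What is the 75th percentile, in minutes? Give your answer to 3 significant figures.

e^(−λ·36.62) = 0.26 ⇒ λ = −ln(0.26)/36.62 = 0.0367852.
75th percentile: 1 − e^(−λt) = 0.75, t = −ln(0.25)/λ = 37.6862 minutes.

37.7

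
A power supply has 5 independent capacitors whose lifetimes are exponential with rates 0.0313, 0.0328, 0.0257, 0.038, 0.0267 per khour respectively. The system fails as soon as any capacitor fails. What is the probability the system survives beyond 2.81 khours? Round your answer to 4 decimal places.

The time to first failure is exponential with rate Σλ = 0.0313 + 0.0328 + 0.0257 + 0.038 + 0.0267 = 0.1545.
P(min > 2.81) = e^(−0.1545·2.81) = e^(−0.43415) ≈ 0.6478.

0.6478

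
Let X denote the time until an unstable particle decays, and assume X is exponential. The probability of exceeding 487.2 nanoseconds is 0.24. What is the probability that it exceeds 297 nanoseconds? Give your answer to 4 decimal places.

e^(−λ·487.2) = 0.24 ⇒ λ = −ln(0.24)/487.2 = 0.00292922.
P(X > 297) = e^(−0.00292922·297) = e^(−0.86998) ≈ 0.4190.

0.4190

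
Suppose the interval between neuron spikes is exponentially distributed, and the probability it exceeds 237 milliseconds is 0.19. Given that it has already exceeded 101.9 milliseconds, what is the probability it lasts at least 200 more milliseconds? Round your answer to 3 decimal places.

From e^(−λ·237) = 0.19, λ = −ln(0.19)/237 = 0.0070073.
Memoryless: P(X > 101.9+200 | X > 101.9) = P(X > 200) = e^(−0.0070073·200) ≈ 0.246.

0.246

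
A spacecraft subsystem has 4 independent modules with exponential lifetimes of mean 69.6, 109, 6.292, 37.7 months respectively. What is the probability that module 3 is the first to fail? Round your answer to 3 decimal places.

Rates: λ_i = 1/mean_i → 0.0143678, 0.00917431, 0.158932, 0.0265252; Σλ = 0.208999.
P(module 3 first) = λ_3/Σλ = 0.158932/0.208999 ≈ 0.760.

0.760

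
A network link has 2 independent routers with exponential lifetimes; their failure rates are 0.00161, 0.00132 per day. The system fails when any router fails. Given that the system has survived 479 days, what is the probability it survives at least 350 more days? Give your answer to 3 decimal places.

0.359

Time to first failure ~ Exp(Σλ) with Σλ = 0.00293.
By memorylessness, P(T > 479+350 | T > 479) = P(T > 350) = e^(−0.00293·350) ≈ 0.359.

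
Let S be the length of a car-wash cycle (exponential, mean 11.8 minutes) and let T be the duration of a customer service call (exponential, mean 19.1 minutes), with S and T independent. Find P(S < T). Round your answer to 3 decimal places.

λ_1 = 1/11.8 = 0.0847458, λ_2 = 1/19.1 = 0.052356.
For independent exponentials, P(S < T) = λ_1/(λ_1+λ_2) = 0.0847458/0.137102 ≈ 0.618.

0.618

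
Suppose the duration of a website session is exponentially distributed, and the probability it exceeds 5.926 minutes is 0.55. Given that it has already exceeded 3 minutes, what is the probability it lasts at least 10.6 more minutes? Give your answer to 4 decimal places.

From e^(−λ·5.926) = 0.55, λ = −ln(0.55)/5.926 = 0.100884.
Memoryless: P(X > 3+10.6 | X > 3) = P(X > 10.6) = e^(−0.100884·10.6) ≈ 0.3432.

0.3432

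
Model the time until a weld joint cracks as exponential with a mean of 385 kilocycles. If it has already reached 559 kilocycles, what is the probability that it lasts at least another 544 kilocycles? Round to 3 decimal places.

0.243

The rate is λ = 1/385 = 0.0025974 per kilocycle.
P(X > s+t | X > s) = e^(−λ(s+t))/e^(−λs) = e^(−λt), independent of s = 559.
P(X > 544) = e^(−1.413) ≈ 0.243.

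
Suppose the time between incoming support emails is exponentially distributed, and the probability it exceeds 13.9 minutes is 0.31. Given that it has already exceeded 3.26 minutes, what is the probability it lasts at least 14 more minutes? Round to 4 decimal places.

From e^(−λ·13.9) = 0.31, λ = −ln(0.31)/13.9 = 0.0842578.
Memoryless: P(X > 3.26+14 | X > 3.26) = P(X > 14) = e^(−0.0842578·14) ≈ 0.3074.

0.3074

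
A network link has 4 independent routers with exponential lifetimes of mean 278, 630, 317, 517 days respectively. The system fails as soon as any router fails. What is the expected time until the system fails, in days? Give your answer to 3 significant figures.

The first failure time is exponential with rate Σλ_i = 1/278 + 1/630 + 1/317 + 1/517 = 0.0102732 per day.
E[min] = 1/Σλ = 1/0.0102732 = 97.3403 days.

97.3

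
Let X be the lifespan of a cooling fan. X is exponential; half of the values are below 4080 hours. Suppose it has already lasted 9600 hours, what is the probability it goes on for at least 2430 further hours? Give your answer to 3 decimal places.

For an exponential, median = ln(2)/λ, so λ = ln 2 / 4080 = 0.000169889 per hour.
P(X > s+t | X > s) = e^(−λ(s+t))/e^(−λs) = e^(−λt), independent of s = 9600.
P(X > 2430) = e^(−0.41283) ≈ 0.662.

0.662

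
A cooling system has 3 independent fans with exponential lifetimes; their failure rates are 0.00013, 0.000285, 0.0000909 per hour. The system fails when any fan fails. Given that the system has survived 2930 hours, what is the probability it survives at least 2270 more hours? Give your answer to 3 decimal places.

Time to first failure ~ Exp(Σλ) with Σλ = 0.0005059.
By memorylessness, P(T > 2930+2270 | T > 2930) = P(T > 2270) = e^(−0.0005059·2270) ≈ 0.317.

0.317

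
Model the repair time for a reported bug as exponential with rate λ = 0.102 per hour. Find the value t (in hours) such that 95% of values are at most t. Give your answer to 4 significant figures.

Set 1 − e^(−λt) = 0.95, so t = −ln(0.05)/λ = 2.9957/0.102 ≈ 29.3699 hours.

29.37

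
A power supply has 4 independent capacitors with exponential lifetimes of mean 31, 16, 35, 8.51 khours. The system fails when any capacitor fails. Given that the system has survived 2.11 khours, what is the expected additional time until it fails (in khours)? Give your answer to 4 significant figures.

4.152

First-failure rate Σλ = 1/31 + 1/16 + 1/35 + 1/8.51 = 0.240838.
By memorylessness the expected residual is 1/Σλ = 4.15216 khours, regardless of the 2.11 already elapsed.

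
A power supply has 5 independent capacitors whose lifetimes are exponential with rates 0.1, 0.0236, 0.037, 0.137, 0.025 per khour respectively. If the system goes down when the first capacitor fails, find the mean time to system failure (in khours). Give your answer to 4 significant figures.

3.100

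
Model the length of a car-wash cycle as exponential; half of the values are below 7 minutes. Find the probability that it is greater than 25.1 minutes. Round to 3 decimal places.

0.083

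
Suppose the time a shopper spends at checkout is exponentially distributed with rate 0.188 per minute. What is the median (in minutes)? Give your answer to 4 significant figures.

3.687

Set 1 − e^(−λt) = 0.5, so t = −ln(0.5)/λ = 0.69315/0.188 ≈ 3.68695 minutes.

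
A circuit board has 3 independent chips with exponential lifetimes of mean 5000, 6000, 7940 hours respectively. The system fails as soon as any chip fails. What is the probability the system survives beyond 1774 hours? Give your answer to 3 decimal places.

The first failure time is exponential with rate Σλ_i = 1/5000 + 1/6000 + 1/7940 = 0.000492611 per hour.
P(min > 1774) = e^(−0.000492611·1774) = e^(−0.87389) ≈ 0.417.

0.417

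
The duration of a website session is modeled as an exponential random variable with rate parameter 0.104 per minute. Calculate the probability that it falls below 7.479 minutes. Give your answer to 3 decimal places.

0.541

P(X ≤ 7.479) = 1 − e^(−λ·7.479) = 1 − e^(−0.77782) ≈ 0.541.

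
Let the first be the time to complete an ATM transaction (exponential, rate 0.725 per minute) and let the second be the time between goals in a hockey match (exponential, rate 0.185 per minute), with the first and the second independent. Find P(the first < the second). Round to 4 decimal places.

0.7967

λ_1 = 0.725, λ_2 = 0.185.
For independent exponentials, P(the first < the second) = λ_1/(λ_1+λ_2) = 0.725/0.91 ≈ 0.7967.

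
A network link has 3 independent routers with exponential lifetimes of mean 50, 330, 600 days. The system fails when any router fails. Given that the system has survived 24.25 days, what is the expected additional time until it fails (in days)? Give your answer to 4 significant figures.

First-failure rate Σλ = 1/50 + 1/330 + 1/600 = 0.024697.
By memorylessness the expected residual is 1/Σλ = 40.4908 days, regardless of the 24.25 already elapsed.

40.49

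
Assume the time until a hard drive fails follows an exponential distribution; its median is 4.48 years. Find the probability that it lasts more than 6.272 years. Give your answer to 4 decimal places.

0.3789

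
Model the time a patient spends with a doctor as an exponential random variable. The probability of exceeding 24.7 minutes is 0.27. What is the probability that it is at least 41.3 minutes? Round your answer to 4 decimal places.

0.1120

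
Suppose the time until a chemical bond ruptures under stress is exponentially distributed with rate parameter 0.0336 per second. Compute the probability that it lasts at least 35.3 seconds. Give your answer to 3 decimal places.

0.305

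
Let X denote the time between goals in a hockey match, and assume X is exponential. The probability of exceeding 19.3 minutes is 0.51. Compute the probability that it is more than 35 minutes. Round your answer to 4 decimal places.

e^(−λ·19.3) = 0.51 ⇒ λ = −ln(0.51)/19.3 = 0.0348883.
P(X > 35) = e^(−0.0348883·35) = e^(−1.2211) ≈ 0.2949.

0.2949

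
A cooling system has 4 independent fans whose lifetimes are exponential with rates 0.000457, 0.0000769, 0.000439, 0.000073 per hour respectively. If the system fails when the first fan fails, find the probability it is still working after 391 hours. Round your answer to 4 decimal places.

0.6643

The time to first failure is exponential with rate Σλ = 0.000457 + 0.0000769 + 0.000439 + 0.000073 = 0.0010459.
P(min > 391) = e^(−0.0010459·391) = e^(−0.40895) ≈ 0.6643.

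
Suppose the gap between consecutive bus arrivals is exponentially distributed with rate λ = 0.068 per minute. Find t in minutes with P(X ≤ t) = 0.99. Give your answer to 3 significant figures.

67.7

Set 1 − e^(−λt) = 0.99, so t = −ln(0.01)/λ = 4.6052/0.068 ≈ 67.7231 minutes.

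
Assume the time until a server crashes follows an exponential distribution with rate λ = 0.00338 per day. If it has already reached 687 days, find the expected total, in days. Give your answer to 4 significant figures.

982.9

By memorylessness, E[X | X > 687] = 687 + 1/λ = 687 + 295.858 = 982.858 days.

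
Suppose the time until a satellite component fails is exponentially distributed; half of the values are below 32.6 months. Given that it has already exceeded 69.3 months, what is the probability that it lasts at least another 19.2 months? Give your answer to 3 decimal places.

0.665

For an exponential, median = ln(2)/λ, so λ = ln 2 / 32.6 = 0.0212622 per month.
P(X > s+t | X > s) = e^(−λ(s+t))/e^(−λs) = e^(−λt), independent of s = 69.3.
P(X > 19.2) = e^(−0.40823) ≈ 0.665.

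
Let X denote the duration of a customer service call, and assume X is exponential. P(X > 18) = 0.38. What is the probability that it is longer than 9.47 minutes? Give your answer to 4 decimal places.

e^(−λ·18) = 0.38 ⇒ λ = −ln(0.38)/18 = 0.0537547.
P(X > 9.47) = e^(−0.0537547·9.47) = e^(−0.50906) ≈ 0.6011.

0.6011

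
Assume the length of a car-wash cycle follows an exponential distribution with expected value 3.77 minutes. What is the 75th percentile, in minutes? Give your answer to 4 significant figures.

5.226

The rate is λ = 1/3.77 = 0.265252 per minute.
Set 1 − e^(−λt) = 0.75, so t = −ln(0.25)/λ = 1.3863/0.265252 ≈ 5.22633 minutes.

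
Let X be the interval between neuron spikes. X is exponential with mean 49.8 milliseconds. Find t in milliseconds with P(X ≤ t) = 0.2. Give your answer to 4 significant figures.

11.11

The rate is λ = 1/49.8 = 0.0200803 per millisecond.
Set 1 − e^(−λt) = 0.2, so t = −ln(0.8)/λ = 0.22314/0.0200803 ≈ 11.1125 milliseconds.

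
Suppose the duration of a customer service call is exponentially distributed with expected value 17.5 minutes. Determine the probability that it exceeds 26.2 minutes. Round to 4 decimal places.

0.2238

The rate is λ = 1/17.5 = 0.0571429 per minute.
P(X > 26.2) = e^(−λ·26.2) = e^(−1.4971) ≈ 0.2238.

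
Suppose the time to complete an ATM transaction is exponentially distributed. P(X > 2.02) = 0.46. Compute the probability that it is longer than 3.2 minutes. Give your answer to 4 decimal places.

e^(−λ·2.02) = 0.46 ⇒ λ = −ln(0.46)/2.02 = 0.38442.
P(X > 3.2) = e^(−0.38442·3.2) = e^(−1.2301) ≈ 0.2923.

0.2923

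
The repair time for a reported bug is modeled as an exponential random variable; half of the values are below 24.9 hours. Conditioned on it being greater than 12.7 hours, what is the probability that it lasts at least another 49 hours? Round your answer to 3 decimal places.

For an exponential, median = ln(2)/λ, so λ = ln 2 / 24.9 = 0.0278372 per hour.
P(X > s+t | X > s) = e^(−λ(s+t))/e^(−λs) = e^(−λt), independent of s = 12.7.
P(X > 49) = e^(−1.364) ≈ 0.256.

0.256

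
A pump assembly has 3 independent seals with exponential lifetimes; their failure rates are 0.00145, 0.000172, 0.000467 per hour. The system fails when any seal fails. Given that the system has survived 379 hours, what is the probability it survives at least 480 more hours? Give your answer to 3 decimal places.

Time to first failure ~ Exp(Σλ) with Σλ = 0.002089.
By memorylessness, P(T > 379+480 | T > 379) = P(T > 480) = e^(−0.002089·480) ≈ 0.367.

0.367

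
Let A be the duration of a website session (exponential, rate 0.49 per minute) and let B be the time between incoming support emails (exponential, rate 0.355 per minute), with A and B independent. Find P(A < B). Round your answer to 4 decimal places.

λ_1 = 0.49, λ_2 = 0.355.
For independent exponentials, P(A < B) = λ_1/(λ_1+λ_2) = 0.49/0.845 ≈ 0.5799.

0.5799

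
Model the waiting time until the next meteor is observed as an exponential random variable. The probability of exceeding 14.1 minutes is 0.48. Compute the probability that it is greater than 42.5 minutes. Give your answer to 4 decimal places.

e^(−λ·14.1) = 0.48 ⇒ λ = −ln(0.48)/14.1 = 0.0520546.
P(X > 42.5) = e^(−0.0520546·42.5) = e^(−2.2123) ≈ 0.1094.

0.1094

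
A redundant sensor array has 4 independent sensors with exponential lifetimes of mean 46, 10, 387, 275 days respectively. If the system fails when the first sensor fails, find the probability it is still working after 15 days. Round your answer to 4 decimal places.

The first failure time is exponential with rate Σλ_i = 1/46 + 1/10 + 1/387 + 1/275 = 0.127959 per day.
P(min > 15) = e^(−0.127959·15) = e^(−1.9194) ≈ 0.1467.

0.1467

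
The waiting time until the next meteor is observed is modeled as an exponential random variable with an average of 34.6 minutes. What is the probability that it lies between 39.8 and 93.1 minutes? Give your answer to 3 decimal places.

The rate is λ = 1/34.6 = 0.0289017 per minute.
P(39.8 < X < 93.1) = e^(−λ·39.8) − e^(−λ·93.1) = 0.31655 − 0.06783 ≈ 0.249.

0.249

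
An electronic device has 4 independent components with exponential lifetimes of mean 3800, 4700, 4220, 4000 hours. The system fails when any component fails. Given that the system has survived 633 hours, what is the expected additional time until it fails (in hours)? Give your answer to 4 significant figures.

First-failure rate Σλ = 1/3800 + 1/4700 + 1/4220 + 1/4000 = 0.000962891.
By memorylessness the expected residual is 1/Σλ = 1038.54 hours, regardless of the 633 already elapsed.

1039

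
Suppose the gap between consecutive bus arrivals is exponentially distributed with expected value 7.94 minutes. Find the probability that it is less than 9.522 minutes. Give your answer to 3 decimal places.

0.699

The rate is λ = 1/7.94 = 0.125945 per minute.
P(X ≤ 9.522) = 1 − e^(−λ·9.522) = 1 − e^(−1.1992) ≈ 0.699.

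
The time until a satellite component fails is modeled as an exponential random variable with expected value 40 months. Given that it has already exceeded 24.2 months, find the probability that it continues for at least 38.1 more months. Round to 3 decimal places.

0.386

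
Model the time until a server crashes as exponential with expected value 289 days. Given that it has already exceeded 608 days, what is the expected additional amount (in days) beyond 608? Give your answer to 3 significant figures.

289

The rate is λ = 1/289 = 0.00346021 per day.
By memorylessness, the remaining amount past any threshold is again Exp(λ) with mean 1/λ = 289 days.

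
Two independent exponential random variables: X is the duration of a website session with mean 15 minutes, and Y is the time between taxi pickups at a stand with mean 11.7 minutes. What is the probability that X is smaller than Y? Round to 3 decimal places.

λ_1 = 1/15 = 0.0666667, λ_2 = 1/11.7 = 0.0854701.
For independent exponentials, P(X < Y) = λ_1/(λ_1+λ_2) = 0.0666667/0.152137 ≈ 0.438.

0.438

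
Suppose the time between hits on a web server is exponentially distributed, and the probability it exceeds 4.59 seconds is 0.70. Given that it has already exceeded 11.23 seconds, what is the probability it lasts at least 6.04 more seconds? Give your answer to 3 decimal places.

0.625

From e^(−λ·4.59) = 0.70, λ = −ln(0.70)/4.59 = 0.077707.
Memoryless: P(X > 11.23+6.04 | X > 11.23) = P(X > 6.04) = e^(−0.077707·6.04) ≈ 0.625.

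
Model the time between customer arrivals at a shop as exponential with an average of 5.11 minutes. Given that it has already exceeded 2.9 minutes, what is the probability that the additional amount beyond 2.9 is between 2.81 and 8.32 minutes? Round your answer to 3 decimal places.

The rate is λ = 1/5.11 = 0.195695 per minute.
Memoryless: the residual past 2.9 is again Exp(λ).
P(2.81 < residual < 8.32) = e^(−λ·2.81) − e^(−λ·8.32) = 0.57701 − 0.19629 ≈ 0.381.

0.381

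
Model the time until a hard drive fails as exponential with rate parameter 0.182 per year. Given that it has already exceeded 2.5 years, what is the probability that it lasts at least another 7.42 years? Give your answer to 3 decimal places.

0.259

P(X > s+t | X > s) = e^(−λ(s+t))/e^(−λs) = e^(−λt), independent of s = 2.5.
P(X > 7.42) = e^(−1.3504) ≈ 0.259.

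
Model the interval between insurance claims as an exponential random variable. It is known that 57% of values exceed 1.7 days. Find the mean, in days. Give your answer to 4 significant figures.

e^(−λ·1.7) = 0.57 ⇒ λ = −ln(0.57)/1.7 = 0.330658.
Mean = 1/λ = 3.02427 days.

3.024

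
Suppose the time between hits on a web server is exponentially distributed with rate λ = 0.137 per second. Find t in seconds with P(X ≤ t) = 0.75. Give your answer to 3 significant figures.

10.1

Set 1 − e^(−λt) = 0.75, so t = −ln(0.25)/λ = 1.3863/0.137 ≈ 10.1189 seconds.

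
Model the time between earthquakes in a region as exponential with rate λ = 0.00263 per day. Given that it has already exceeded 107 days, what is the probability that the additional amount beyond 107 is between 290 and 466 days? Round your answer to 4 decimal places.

0.1728

Memoryless: the residual past 107 is again Exp(λ).
P(290 < residual < 466) = e^(−λ·290) − e^(−λ·466) = 0.46641 − 0.29359 ≈ 0.1728.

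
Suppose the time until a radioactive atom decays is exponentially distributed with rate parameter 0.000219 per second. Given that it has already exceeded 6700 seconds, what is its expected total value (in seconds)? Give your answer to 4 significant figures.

By memorylessness, E[X | X > 6700] = 6700 + 1/λ = 6700 + 4566.21 = 11266.2 seconds.

11270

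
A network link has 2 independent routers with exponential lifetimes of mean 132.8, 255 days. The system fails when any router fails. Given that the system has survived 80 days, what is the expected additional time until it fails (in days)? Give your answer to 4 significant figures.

First-failure rate Σλ = 1/132.8 + 1/255 = 0.0114517.
By memorylessness the expected residual is 1/Σλ = 87.3234 days, regardless of the 80 already elapsed.

87.32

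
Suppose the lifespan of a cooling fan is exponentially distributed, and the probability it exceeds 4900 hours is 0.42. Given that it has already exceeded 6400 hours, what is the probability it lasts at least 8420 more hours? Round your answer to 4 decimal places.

0.2252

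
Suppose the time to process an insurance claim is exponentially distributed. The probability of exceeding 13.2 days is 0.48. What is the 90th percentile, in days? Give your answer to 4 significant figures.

e^(−λ·13.2) = 0.48 ⇒ λ = −ln(0.48)/13.2 = 0.0556037.
90th percentile: 1 − e^(−λt) = 0.9, t = −ln(0.1)/λ = 41.4106 days.

41.41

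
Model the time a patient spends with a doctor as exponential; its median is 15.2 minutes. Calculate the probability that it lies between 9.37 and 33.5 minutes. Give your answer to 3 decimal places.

For an exponential, median = ln(2)/λ, so λ = ln 2 / 15.2 = 0.0456018 per minute.
P(9.37 < X < 33.5) = e^(−λ·9.37) − e^(−λ·33.5) = 0.65228 − 0.21704 ≈ 0.435.

0.435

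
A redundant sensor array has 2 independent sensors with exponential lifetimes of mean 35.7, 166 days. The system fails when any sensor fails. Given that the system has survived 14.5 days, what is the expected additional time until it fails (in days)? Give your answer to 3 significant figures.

29.4

First-failure rate Σλ = 1/35.7 + 1/166 = 0.0340353.
By memorylessness the expected residual is 1/Σλ = 29.3813 days, regardless of the 14.5 already elapsed.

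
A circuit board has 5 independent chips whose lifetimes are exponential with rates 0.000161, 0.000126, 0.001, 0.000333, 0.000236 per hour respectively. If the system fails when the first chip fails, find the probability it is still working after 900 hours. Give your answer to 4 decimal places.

The time to first failure is exponential with rate Σλ = 0.000161 + 0.000126 + 0.001 + 0.000333 + 0.000236 = 0.001856.
P(min > 900) = e^(−0.001856·900) = e^(−1.6704) ≈ 0.1882.

0.1882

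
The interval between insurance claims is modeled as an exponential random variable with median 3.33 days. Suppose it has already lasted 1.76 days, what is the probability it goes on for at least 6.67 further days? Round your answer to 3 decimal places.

For an exponential, median = ln(2)/λ, so λ = ln 2 / 3.33 = 0.208152 per day.
P(X > s+t | X > s) = e^(−λ(s+t))/e^(−λs) = e^(−λt), independent of s = 1.76.
P(X > 6.67) = e^(−1.3884) ≈ 0.249.

0.249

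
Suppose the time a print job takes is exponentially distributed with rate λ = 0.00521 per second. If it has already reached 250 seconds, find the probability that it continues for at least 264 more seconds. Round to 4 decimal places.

0.2527

By the memoryless property, P(X > 250+264 | X > 250) = P(X > 264).
P(X > 264) = e^(−1.3754) ≈ 0.2527.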